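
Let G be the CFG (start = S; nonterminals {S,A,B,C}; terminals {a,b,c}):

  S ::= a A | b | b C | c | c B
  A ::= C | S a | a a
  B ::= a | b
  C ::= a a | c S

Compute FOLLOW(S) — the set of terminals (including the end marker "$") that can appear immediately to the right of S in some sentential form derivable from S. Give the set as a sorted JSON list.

FIRST sets, iterate to fixpoint:
round 1:
  A via A→a a: +{a}
  B via B→a: +{a}
  B via B→b: +{b}
  C via C→a a: +{a}
  C via C→c S: +{c}
  S via S→a A: +{a}
  S via S→b: +{b}
  S via S→c: +{c}
  S: {a,b,c}  A: {a}  B: {a,b}  C: {a,c}
round 2:
  A via A→C: +{c}
  A via A→S a: +{b}
  S: {a,b,c}  A: {a,b,c}  B: {a,b}  C: {a,c}
round 3: done
  S: {a,b,c}  A: {a,b,c}  B: {a,b}  C: {a,c}

FOLLOW sets:
initialize: $ ∈ FOLLOW(S)
round 1:
  A→S a: FOLLOW(S) ⊇ FIRST(a) = {a}; new: +{a}
  S→a A: FOLLOW(A) ⊇ FOLLOW(S) ⊇ {$,a}; new: +{$,a}
  S→b C: FOLLOW(C) ⊇ FOLLOW(S) ⊇ {$,a}; new: +{$,a}
  S→c B: FOLLOW(B) ⊇ FOLLOW(S) ⊇ {$,a}; new: +{$,a}
  FOLLOW(S)={$,a}  FOLLOW(A)={$,a}  FOLLOW(B)={$,a}  FOLLOW(C)={$,a}
round 2: (no change)
  FOLLOW(S)={$,a}  FOLLOW(A)={$,a}  FOLLOW(B)={$,a}  FOLLOW(C)={$,a}

FOLLOW(S) = ["$", "a"]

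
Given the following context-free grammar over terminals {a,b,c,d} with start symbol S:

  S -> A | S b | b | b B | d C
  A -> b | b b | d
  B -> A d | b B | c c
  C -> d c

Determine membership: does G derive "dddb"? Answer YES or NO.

Convert to CNF:
  S -> S T0 | T0 B | T0 T0 | T1 C | b | d
  A -> T0 T0 | b | d
  B -> A T1 | T0 B | T2 T2
  C -> T1 T2
  T0 -> b
  T1 -> d
  T2 -> c

Fill CYK table bottom-up:
  [0..0]={A,S,T1}  "d"  orig:{A,S}
  [1..1]={A,S,T1}  "d"  orig:{A,S}
  [2..2]={A,S,T1}  "d"  orig:{A,S}
  [3..3]={A,S,T0}  "b"  orig:{A,S}
  [0..1]={B}  "dd"
  [1..2]={B}  "dd"
  [2..3]={S}  "db"
  [0..2]=∅  "ddd"
  [1..3]=∅  "ddb"
  [0..3]=∅  "dddb"

S ∉ T[0,3] ⇒ NO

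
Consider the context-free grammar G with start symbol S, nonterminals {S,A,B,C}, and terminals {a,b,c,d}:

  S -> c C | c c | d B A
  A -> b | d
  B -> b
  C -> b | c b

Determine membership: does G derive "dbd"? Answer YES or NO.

Convert to CNF:
  S -> T0 C | T0 T0 | T2 X3
  A -> b | d
  B -> b
  C -> T0 T1 | b
  T0 -> c
  T1 -> b
  T2 -> d
  X3 -> B A

CYK table (by increasing span):
  cell(0,0) d: {A,T2}  orig:{A}
  cell(1,1) b: {A,B,C,T1}  orig:{A,B,C}
  cell(2,2) d: {A,T2}  orig:{A}
  cell(0,1) db: ∅
  cell(1,2) bd: {X3}  orig:{}
  cell(0,2) dbd: {S}

S ∈ T[0,2] ⇒ YES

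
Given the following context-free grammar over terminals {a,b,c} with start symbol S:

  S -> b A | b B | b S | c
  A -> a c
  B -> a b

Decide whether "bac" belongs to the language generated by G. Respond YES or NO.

CNF form of G:
  S -> T2 A | T2 B | T2 S | c
  A -> T0 T1
  B -> T0 T2
  T0 -> a
  T1 -> c
  T2 -> b

Fill CYK table bottom-up:
  [0..0]={T2}  "b"  orig:{}
  [1..1]={T0}  "a"  orig:{}
  [2..2]={S,T1}  "c"  orig:{S}
  [0..1]=∅  "ba"
  [1..2]={A}  "ac"
  [0..2]={S}  "bac"

S ∈ T[0,2] ⇒ YES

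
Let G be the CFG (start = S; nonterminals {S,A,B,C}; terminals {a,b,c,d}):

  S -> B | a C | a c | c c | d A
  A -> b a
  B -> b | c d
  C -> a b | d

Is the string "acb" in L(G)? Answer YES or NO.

CNF form of G:
  S -> T1 C | T1 T2 | T2 T2 | T2 T3 | T3 A | b
  A -> T0 T1
  B -> T2 T3 | b
  C -> T1 T0 | d
  T0 -> b
  T1 -> a
  T2 -> c
  T3 -> d

CYK table (by increasing span):
  T[0,0] 'a' = {T1}  orig:{}
  T[1,1] 'c' = {T2}  orig:{}
  T[2,2] 'b' = {B,S,T0}  orig:{B,S}
  T[0,1] 'ac' = {S}
  T[1,2] 'cb' = ∅
  T[0,2] 'acb' = ∅

S ∉ T[0,2] ⇒ NO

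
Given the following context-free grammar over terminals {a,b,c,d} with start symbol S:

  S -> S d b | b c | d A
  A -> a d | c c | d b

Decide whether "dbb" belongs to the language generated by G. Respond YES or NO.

Convert to CNF:
  S -> S X4 | T1 A | T3 T2
  A -> T0 T1 | T1 T3 | T2 T2
  T0 -> a
  T1 -> d
  T2 -> c
  T3 -> b
  X4 -> T1 T3

CYK fill:
  T[0,0] 'd' = {T1}  orig:{}
  T[1,1] 'b' = {T3}  orig:{}
  T[2,2] 'b' = {T3}  orig:{}
  T[0,1] 'db' = {A,X4}  orig:{A}
  T[1,2] 'bb' = ∅
  T[0,2] 'dbb' = ∅

S ∉ T[0,2] ⇒ NO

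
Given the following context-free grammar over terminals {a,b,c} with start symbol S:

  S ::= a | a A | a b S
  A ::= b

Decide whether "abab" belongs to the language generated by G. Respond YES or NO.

Convert to CNF:
  S -> T0 A | T0 X2 | a
  A -> b
  T0 -> a
  T1 -> b
  X2 -> T1 S

Fill CYK table bottom-up:
  cell(0,0) a: {S,T0}  orig:{S}
  cell(1,1) b: {A,T1}  orig:{A}
  cell(2,2) a: {S,T0}  orig:{S}
  cell(3,3) b: {A,T1}  orig:{A}
  cell(0,1) ab: {S}
  cell(1,2) ba: {X2}  orig:{}
  cell(2,3) ab: {S}
  cell(0,2) aba: {S}
  cell(1,3) bab: {X2}  orig:{}
  cell(0,3) abab: {S}

S ∈ T[0,3] ⇒ YES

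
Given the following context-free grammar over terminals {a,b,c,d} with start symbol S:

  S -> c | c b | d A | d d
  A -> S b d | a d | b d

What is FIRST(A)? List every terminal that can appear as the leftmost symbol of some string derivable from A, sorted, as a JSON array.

FIRST iteration:
[1]
  A via A→a d: +{a}
  A via A→b d: +{b}
  S via S→c: +{c}
  S via S→d A: +{d}
  S: {c,d}  A: {a,b}
[2]
  A via A→S b d: +{c,d}
  S: {c,d}  A: {a,b,c,d}
[3] (stable)
  S: {c,d}  A: {a,b,c,d}

FIRST(A) = ["a", "b", "c", "d"]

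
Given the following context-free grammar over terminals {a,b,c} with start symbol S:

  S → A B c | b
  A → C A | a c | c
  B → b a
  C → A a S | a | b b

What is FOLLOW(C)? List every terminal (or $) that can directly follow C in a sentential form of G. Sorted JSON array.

Compute FIRST by fixpoint:
iter 1:
  A via A→a c: +{a}
  A via A→c: +{c}
  B via B→b a: +{b}
  C via C→A a S: +{a,c}
  C via C→b b: +{b}
  S via S→A B c: +{a,c}
  S via S→b: +{b}
  FIRST[S]={a,b,c}  FIRST[A]={a,c}  FIRST[B]={b}  FIRST[C]={a,b,c}
iter 2:
  A via A→C A: +{b}
  FIRST[S]={a,b,c}  FIRST[A]={a,b,c}  FIRST[B]={b}  FIRST[C]={a,b,c}
iter 3: — fixpoint
  FIRST[S]={a,b,c}  FIRST[A]={a,b,c}  FIRST[B]={b}  FIRST[C]={a,b,c}

Compute FOLLOW by fixpoint:
seed FOLLOW(S) with $
iter 1:
  A→C A: FOLLOW(C) ⊇ FIRST(A) = {a,b,c}; new: +{a,b,c}
  C→A a S: FOLLOW(A) ⊇ FIRST(a) = {a}; new: +{a}
  C→A a S: FOLLOW(S) ⊇ FOLLOW(C) ⊇ {a,b,c}; new: +{a,b,c}
  S→A B c: FOLLOW(A) ⊇ FIRST(B) = {b}; new: +{b}
  S→A B c: FOLLOW(B) ⊇ FIRST(c) = {c}; new: +{c}
  S: {$,a,b,c}  A: {a,b}  B: {c}  C: {a,b,c}
iter 2: done
  S: {$,a,b,c}  A: {a,b}  B: {c}  C: {a,b,c}

FOLLOW(C) = ["a", "b", "c"]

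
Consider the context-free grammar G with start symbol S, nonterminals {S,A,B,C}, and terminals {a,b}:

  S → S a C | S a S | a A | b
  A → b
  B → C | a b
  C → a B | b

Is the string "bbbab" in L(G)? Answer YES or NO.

Convert to CNF:
  S -> S X2 | S X3 | T0 A | b
  A -> b
  B -> T0 B | T0 T1 | b
  C -> T0 B | b
  T0 -> a
  T1 -> b
  X2 -> T0 C
  X3 -> T0 S

CYK fill:
  [0..0]={A,B,C,S,T1}  "b"  orig:{A,B,C,S}
  [1..1]={A,B,C,S,T1}  "b"  orig:{A,B,C,S}
  [2..2]={A,B,C,S,T1}  "b"  orig:{A,B,C,S}
  [3..3]={T0}  "a"  orig:{}
  [4..4]={A,B,C,S,T1}  "b"  orig:{A,B,C,S}
  [0..1]=∅  "bb"
  [1..2]=∅  "bb"
  [2..3]=∅  "ba"
  [3..4]={B,C,S,X2,X3}  "ab"  orig:{B,C,S}
  [0..2]=∅  "bbb"
  [1..3]=∅  "bba"
  [2..4]={S}  "bab"
  [0..3]=∅  "bbba"
  [1..4]=∅  "bbab"
  [0..4]=∅  "bbbab"

S ∉ T[0,4] ⇒ NO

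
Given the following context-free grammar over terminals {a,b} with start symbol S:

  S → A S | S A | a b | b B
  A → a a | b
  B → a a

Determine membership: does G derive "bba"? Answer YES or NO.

CNF form of G:
  S -> A S | S A | T0 T1 | T1 B
  A -> T0 T0 | b
  B -> T0 T0
  T0 -> a
  T1 -> b

CYK fill:
  T[0,0] 'b' = {A,T1}  orig:{A}
  T[1,1] 'b' = {A,T1}  orig:{A}
  T[2,2] 'a' = {T0}  orig:{}
  T[0,1] 'bb' = ∅
  T[1,2] 'ba' = ∅
  T[0,2] 'bba' = ∅

S ∉ T[0,2] ⇒ NO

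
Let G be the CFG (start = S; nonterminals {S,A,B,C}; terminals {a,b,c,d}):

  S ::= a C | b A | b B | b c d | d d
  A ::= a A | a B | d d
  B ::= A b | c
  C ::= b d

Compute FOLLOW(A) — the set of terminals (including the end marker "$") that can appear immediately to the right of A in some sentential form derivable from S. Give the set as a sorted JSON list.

FIRST sets, iterate to fixpoint:
[1]
  A via A→a A: +{a}
  A via A→d d: +{d}
  B via B→A b: +{a,d}
  B via B→c: +{c}
  C via C→b d: +{b}
  S via S→a C: +{a}
  S via S→b A: +{b}
  S via S→d d: +{d}
  S: {a,b,d}  A: {a,d}  B: {a,c,d}  C: {b}
[2] (stable)
  S: {a,b,d}  A: {a,d}  B: {a,c,d}  C: {b}

FOLLOW iteration:
FOLLOW(S) := {$}
[1]
  B→A b: FOLLOW(A) ⊇ FIRST(b) = {b}; new: +{b}
  S→a C: FOLLOW(C) ⊇ FOLLOW(S) ⊇ {$}; new: +{$}
  S→b A: FOLLOW(A) ⊇ FOLLOW(S) ⊇ {$}; new: +{$}
  S→b B: FOLLOW(B) ⊇ FOLLOW(S) ⊇ {$}; new: +{$}
  FOLLOW[S]={$}  FOLLOW[A]={$,b}  FOLLOW[B]={$}  FOLLOW[C]={$}
[2]
  A→a B: FOLLOW(B) ⊇ FOLLOW(A) ⊇ {$,b}; new: +{b}
  FOLLOW[S]={$}  FOLLOW[A]={$,b}  FOLLOW[B]={$,b}  FOLLOW[C]={$}
[3] (no change)
  FOLLOW[S]={$}  FOLLOW[A]={$,b}  FOLLOW[B]={$,b}  FOLLOW[C]={$}

FOLLOW(A) = ["$", "b"]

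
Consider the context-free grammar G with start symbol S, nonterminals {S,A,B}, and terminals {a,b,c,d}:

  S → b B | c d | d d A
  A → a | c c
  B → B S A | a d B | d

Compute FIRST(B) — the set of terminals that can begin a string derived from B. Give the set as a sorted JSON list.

FIRST iteration:
[1]
  A via A→a: +{a}
  A via A→c c: +{c}
  B via B→a d B: +{a}
  B via B→d: +{d}
  S via S→b B: +{b}
  S via S→c d: +{c}
  S via S→d d A: +{d}
  FIRST[S]={b,c,d}  FIRST[A]={a,c}  FIRST[B]={a,d}
[2] (no change)
  FIRST[S]={b,c,d}  FIRST[A]={a,c}  FIRST[B]={a,d}

FIRST(B) = ["a", "d"]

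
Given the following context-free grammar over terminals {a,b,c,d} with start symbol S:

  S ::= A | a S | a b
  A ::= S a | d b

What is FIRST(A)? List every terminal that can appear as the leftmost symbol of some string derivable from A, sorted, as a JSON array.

FIRST sets, iterate to fixpoint:
iter 1:
  A via A→d b: +{d}
  S via S→A: +{d}
  S via S→a S: +{a}
  FIRST[S]={a,d}  FIRST[A]={d}
iter 2:
  A via A→S a: +{a}
  FIRST[S]={a,d}  FIRST[A]={a,d}
iter 3: done
  FIRST[S]={a,d}  FIRST[A]={a,d}

FIRST(A) = ["a", "d"]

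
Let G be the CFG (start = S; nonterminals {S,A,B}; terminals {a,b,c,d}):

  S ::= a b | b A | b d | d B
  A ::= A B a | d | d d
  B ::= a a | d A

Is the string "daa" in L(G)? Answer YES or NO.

Convert to CNF:
  S -> T0 T2 | T1 B | T2 A | T2 T1
  A -> A X3 | T1 T1 | d
  B -> T0 T0 | T1 A
  T0 -> a
  T1 -> d
  T2 -> b
  X3 -> B T0

Fill CYK table bottom-up:
  [0..0]={A,T1}  "d"  orig:{A}
  [1..1]={T0}  "a"  orig:{}
  [2..2]={T0}  "a"  orig:{}
  [0..1]=∅  "da"
  [1..2]={B}  "aa"
  [0..2]={S}  "daa"

S ∈ T[0,2] ⇒ YES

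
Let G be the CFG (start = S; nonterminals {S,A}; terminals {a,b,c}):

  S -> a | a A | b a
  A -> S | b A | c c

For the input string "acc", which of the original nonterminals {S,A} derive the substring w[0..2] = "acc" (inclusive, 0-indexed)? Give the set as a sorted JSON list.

CNF form of G:
  S -> T0 A | T1 T0 | a
  A -> T0 A | T1 A | T1 T0 | T2 T2 | a
  T0 -> a
  T1 -> b
  T2 -> c

CYK fill (cells [i..j] with 0 ≤ i ≤ j ≤ 2 only):
  T[0,0] 'a' = {A,S,T0}  orig:{A,S}
  T[1,1] 'c' = {T2}  orig:{}
  T[2,2] 'c' = {T2}  orig:{}
  T[0,1] 'ac' = ∅
  T[1,2] 'cc' = {A}
  T[0,2] 'acc' = {A,S}

Original NTs in T[0,2] deriving "acc": ["A", "S"]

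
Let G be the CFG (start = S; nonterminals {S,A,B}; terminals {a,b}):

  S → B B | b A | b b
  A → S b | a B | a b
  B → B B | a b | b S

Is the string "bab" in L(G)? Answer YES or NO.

Convert to CNF:
  S -> B B | T0 A | T0 T0
  A -> S T0 | T1 B | T1 T0
  B -> B B | T0 S | T1 T0
  T0 -> b
  T1 -> a

Fill CYK table bottom-up:
  T[0,0] 'b' = {T0}  orig:{}
  T[1,1] 'a' = {T1}  orig:{}
  T[2,2] 'b' = {T0}  orig:{}
  T[0,1] 'ba' = ∅
  T[1,2] 'ab' = {A,B}
  T[0,2] 'bab' = {S}

S ∈ T[0,2] ⇒ YES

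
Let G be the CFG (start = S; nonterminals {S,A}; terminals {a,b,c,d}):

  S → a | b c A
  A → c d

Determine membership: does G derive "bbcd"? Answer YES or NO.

CNF form of G:
  S -> T2 X3 | a
  A -> T0 T1
  T0 -> c
  T1 -> d
  T2 -> b
  X3 -> T0 A

Fill CYK table bottom-up:
  [0..0]={T2}  "b"  orig:{}
  [1..1]={T2}  "b"  orig:{}
  [2..2]={T0}  "c"  orig:{}
  [3..3]={T1}  "d"  orig:{}
  [0..1]=∅  "bb"
  [1..2]=∅  "bc"
  [2..3]={A}  "cd"
  [0..2]=∅  "bbc"
  [1..3]=∅  "bcd"
  [0..3]=∅  "bbcd"

S ∉ T[0,3] ⇒ NO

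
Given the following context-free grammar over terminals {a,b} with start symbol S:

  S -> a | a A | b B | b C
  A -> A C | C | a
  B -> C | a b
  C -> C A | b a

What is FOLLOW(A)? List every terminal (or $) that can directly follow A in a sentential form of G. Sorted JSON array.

FIRST iteration:
round 1:
  A via A→a: +{a}
  B via B→a b: +{a}
  C via C→b a: +{b}
  S via S→a: +{a}
  S via S→b B: +{b}
  FIRST[S]={a,b}  FIRST[A]={a}  FIRST[B]={a}  FIRST[C]={b}
round 2:
  A via A→C: +{b}
  B via B→C: +{b}
  FIRST[S]={a,b}  FIRST[A]={a,b}  FIRST[B]={a,b}  FIRST[C]={b}
round 3: (no change)
  FIRST[S]={a,b}  FIRST[A]={a,b}  FIRST[B]={a,b}  FIRST[C]={b}

Compute FOLLOW by fixpoint:
seed FOLLOW(S) with $
iter 1:
  A→A C: FOLLOW(A) ⊇ FIRST(C) = {b}; new: +{b}
  A→A C: FOLLOW(C) ⊇ FOLLOW(A) ⊇ {b}; new: +{b}
  C→C A: FOLLOW(C) ⊇ FIRST(A) = {a,b}; new: +{a}
  C→C A: FOLLOW(A) ⊇ FOLLOW(C) ⊇ {a,b}; new: +{a}
  S→a A: FOLLOW(A) ⊇ FOLLOW(S) ⊇ {$}; new: +{$}
  S→b B: FOLLOW(B) ⊇ FOLLOW(S) ⊇ {$}; new: +{$}
  S→b C: FOLLOW(C) ⊇ FOLLOW(S) ⊇ {$}; new: +{$}
  FOLLOW[S]={$}  FOLLOW[A]={$,a,b}  FOLLOW[B]={$}  FOLLOW[C]={$,a,b}
iter 2: — fixpoint
  FOLLOW[S]={$}  FOLLOW[A]={$,a,b}  FOLLOW[B]={$}  FOLLOW[C]={$,a,b}

FOLLOW(A) = ["$", "a", "b"]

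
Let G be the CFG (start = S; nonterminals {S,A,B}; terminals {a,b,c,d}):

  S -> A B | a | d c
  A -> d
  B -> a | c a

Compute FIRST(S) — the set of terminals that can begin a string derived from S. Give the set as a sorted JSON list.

FIRST sets, iterate to fixpoint:
pass 1:
  A via A→d: +{d}
  B via B→a: +{a}
  B via B→c a: +{c}
  S via S→A B: +{d}
  S via S→a: +{a}
  FIRST(S)={a,d}  FIRST(A)={d}  FIRST(B)={a,c}
pass 2: done
  FIRST(S)={a,d}  FIRST(A)={d}  FIRST(B)={a,c}

FIRST(S) = ["a", "d"]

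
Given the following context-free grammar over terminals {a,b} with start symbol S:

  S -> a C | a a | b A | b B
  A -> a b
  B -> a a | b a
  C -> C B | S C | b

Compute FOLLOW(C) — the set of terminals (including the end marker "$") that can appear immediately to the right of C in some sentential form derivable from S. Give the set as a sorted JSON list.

FIRST iteration:
iter 1:
  A via A→a b: +{a}
  B via B→a a: +{a}
  B via B→b a: +{b}
  C via C→b: +{b}
  S via S→a C: +{a}
  S via S→b A: +{b}
  S: {a,b}  A: {a}  B: {a,b}  C: {b}
iter 2:
  C via C→S C: +{a}
  S: {a,b}  A: {a}  B: {a,b}  C: {a,b}
iter 3: (stable)
  S: {a,b}  A: {a}  B: {a,b}  C: {a,b}

FOLLOW iteration:
initialize: $ ∈ FOLLOW(S)
pass 1:
  C→C B: FOLLOW(C) ⊇ FIRST(B) = {a,b}; new: +{a,b}
  C→C B: FOLLOW(B) ⊇ FOLLOW(C) ⊇ {a,b}; new: +{a,b}
  C→S C: FOLLOW(S) ⊇ FIRST(C) = {a,b}; new: +{a,b}
  S→a C: FOLLOW(C) ⊇ FOLLOW(S) ⊇ {$,a,b}; new: +{$}
  S→b A: FOLLOW(A) ⊇ FOLLOW(S) ⊇ {$,a,b}; new: +{$,a,b}
  S→b B: FOLLOW(B) ⊇ FOLLOW(S) ⊇ {$,a,b}; new: +{$}
  FOLLOW[S]={$,a,b}  FOLLOW[A]={$,a,b}  FOLLOW[B]={$,a,b}  FOLLOW[C]={$,a,b}
pass 2: (no change)
  FOLLOW[S]={$,a,b}  FOLLOW[A]={$,a,b}  FOLLOW[B]={$,a,b}  FOLLOW[C]={$,a,b}

FOLLOW(C) = ["$", "a", "b"]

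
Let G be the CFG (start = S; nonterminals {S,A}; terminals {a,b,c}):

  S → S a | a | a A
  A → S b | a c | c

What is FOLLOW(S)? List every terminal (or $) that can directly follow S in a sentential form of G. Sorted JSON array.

FIRST sets, iterate to fixpoint:
pass 1:
  A via A→a c: +{a}
  A via A→c: +{c}
  S via S→a: +{a}
  S: {a}  A: {a,c}
pass 2: (stable)
  S: {a}  A: {a,c}

FOLLOW sets:
initialize: $ ∈ FOLLOW(S)
[1]
  A→S b: FOLLOW(S) ⊇ FIRST(b) = {b}; new: +{b}
  S→S a: FOLLOW(S) ⊇ FIRST(a) = {a}; new: +{a}
  S→a A: FOLLOW(A) ⊇ FOLLOW(S) ⊇ {$,a,b}; new: +{$,a,b}
  FOLLOW[S]={$,a,b}  FOLLOW[A]={$,a,b}
[2] (no change)
  FOLLOW[S]={$,a,b}  FOLLOW[A]={$,a,b}

FOLLOW(S) = ["$", "a", "b"]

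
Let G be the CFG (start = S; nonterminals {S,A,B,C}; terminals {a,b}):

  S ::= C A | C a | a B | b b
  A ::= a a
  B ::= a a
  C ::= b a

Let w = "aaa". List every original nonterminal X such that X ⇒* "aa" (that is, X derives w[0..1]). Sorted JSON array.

Convert to CNF:
  S -> C A | C T0 | T0 B | T1 T1
  A -> T0 T0
  B -> T0 T0
  C -> T1 T0
  T0 -> a
  T1 -> b

Fill CYK table bottom-up, restricted to cells inside w[0..1]:
  [0..0]={T0}  "a"  orig:{}
  [1..1]={T0}  "a"  orig:{}
  [0..1]={A,B}  "aa"

Original NTs in T[0,1] deriving "aa": ["A", "B"]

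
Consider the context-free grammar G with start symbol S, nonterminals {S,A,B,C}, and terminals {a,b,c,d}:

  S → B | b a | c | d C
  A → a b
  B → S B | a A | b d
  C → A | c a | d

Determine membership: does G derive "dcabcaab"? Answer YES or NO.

CNF form of G:
  S -> S B | T0 A | T1 T0 | T1 T2 | T2 C | c
  A -> T0 T1
  B -> S B | T0 A | T1 T2
  C -> T0 T1 | T3 T0 | d
  T0 -> a
  T1 -> b
  T2 -> d
  T3 -> c

CYK fill:
  T[0,0] 'd' = {C,T2}  orig:{C}
  T[1,1] 'c' = {S,T3}  orig:{S}
  T[2,2] 'a' = {T0}  orig:{}
  T[3,3] 'b' = {T1}  orig:{}
  T[4,4] 'c' = {S,T3}  orig:{S}
  T[5,5] 'a' = {T0}  orig:{}
  T[6,6] 'a' = {T0}  orig:{}
  T[7,7] 'b' = {T1}  orig:{}
  T[0,1] 'dc' = ∅
  T[1,2] 'ca' = {C}
  T[2,3] 'ab' = {A,C}
  T[3,4] 'bc' = ∅
  T[4,5] 'ca' = {C}
  T[5,6] 'aa' = ∅
  T[6,7] 'ab' = {A,C}
  T[0,2] 'dca' = {S}
  T[1,3] 'cab' = ∅
  T[2,4] 'abc' = ∅
  T[3,5] 'bca' = ∅
  T[4,6] 'caa' = ∅
  T[5,7] 'aab' = {B,S}
  T[0,3] 'dcab' = ∅
  T[1,4] 'cabc' = ∅
  T[2,5] 'abca' = ∅
  T[3,6] 'bcaa' = ∅
  T[4,7] 'caab' = {B,S}
  T[0,4] 'dcabc' = ∅
  T[1,5] 'cabca' = ∅
  T[2,6] 'abcaa' = ∅
  T[3,7] 'bcaab' = ∅
  T[0,5] 'dcabca' = ∅
  T[1,6] 'cabcaa' = ∅
  T[2,7] 'abcaab' = ∅
  T[0,6] 'dcabcaa' = ∅
  T[1,7] 'cabcaab' = ∅
  T[0,7] 'dcabcaab' = ∅

S ∉ T[0,7] ⇒ NO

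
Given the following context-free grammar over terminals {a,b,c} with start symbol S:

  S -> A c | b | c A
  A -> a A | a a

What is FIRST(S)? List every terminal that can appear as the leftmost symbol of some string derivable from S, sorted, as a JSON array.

Compute FIRST by fixpoint:
round 1:
  A via A→a A: +{a}
  S via S→A c: +{a}
  S via S→b: +{b}
  S via S→c A: +{c}
  FIRST[S]={a,b,c}  FIRST[A]={a}
round 2: (no change)
  FIRST[S]={a,b,c}  FIRST[A]={a}

FIRST(S) = ["a", "b", "c"]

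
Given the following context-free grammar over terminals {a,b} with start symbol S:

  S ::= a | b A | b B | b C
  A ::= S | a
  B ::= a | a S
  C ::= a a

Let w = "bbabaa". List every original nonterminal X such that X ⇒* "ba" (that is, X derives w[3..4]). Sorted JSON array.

Convert to CNF:
  S -> T0 A | T0 B | T0 C | a
  A -> T0 A | T0 B | T0 C | a
  B -> T1 S | a
  C -> T1 T1
  T0 -> b
  T1 -> a

Fill CYK table bottom-up, restricted to cells inside w[3..4]:
  cell(3,3) b: {T0}  orig:{}
  cell(4,4) a: {A,B,S,T1}  orig:{A,B,S}
  cell(3,4) ba: {A,S}

Original NTs in T[3,4] deriving "ba": ["A", "S"]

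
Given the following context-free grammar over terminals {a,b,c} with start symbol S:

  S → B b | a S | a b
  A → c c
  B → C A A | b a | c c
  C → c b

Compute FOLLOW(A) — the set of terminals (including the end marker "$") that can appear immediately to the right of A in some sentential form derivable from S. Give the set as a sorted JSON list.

FIRST sets, iterate to fixpoint:
[1]
  A via A→c c: +{c}
  B via B→b a: +{b}
  B via B→c c: +{c}
  C via C→c b: +{c}
  S via S→B b: +{b,c}
  S via S→a S: +{a}
  S: {a,b,c}  A: {c}  B: {b,c}  C: {c}
[2] done
  S: {a,b,c}  A: {c}  B: {b,c}  C: {c}

FOLLOW iteration:
FOLLOW(S) := {$}
pass 1:
  B→C A A: FOLLOW(C) ⊇ FIRST(A) = {c}; new: +{c}
  B→C A A: FOLLOW(A) ⊇ FIRST(A) = {c}; new: +{c}
  S→B b: FOLLOW(B) ⊇ FIRST(b) = {b}; new: +{b}
  S: {$}  A: {c}  B: {b}  C: {c}
pass 2:
  B→C A A: FOLLOW(A) ⊇ FOLLOW(B) ⊇ {b}; new: +{b}
  S: {$}  A: {b,c}  B: {b}  C: {c}
pass 3: done
  S: {$}  A: {b,c}  B: {b}  C: {c}

FOLLOW(A) = ["b", "c"]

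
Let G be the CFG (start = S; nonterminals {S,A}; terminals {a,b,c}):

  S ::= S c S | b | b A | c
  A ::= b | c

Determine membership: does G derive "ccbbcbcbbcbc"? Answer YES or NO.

CNF form of G:
  S -> S X2 | T1 A | b | c
  A -> b | c
  T0 -> c
  T1 -> b
  X2 -> T0 S

CYK table (by increasing span):
  cell(0,0) c: {A,S,T0}  orig:{A,S}
  cell(1,1) c: {A,S,T0}  orig:{A,S}
  cell(2,2) b: {A,S,T1}  orig:{A,S}
  cell(3,3) b: {A,S,T1}  orig:{A,S}
  cell(4,4) c: {A,S,T0}  orig:{A,S}
  cell(5,5) b: {A,S,T1}  orig:{A,S}
  cell(6,6) c: {A,S,T0}  orig:{A,S}
  cell(7,7) b: {A,S,T1}  orig:{A,S}
  cell(8,8) b: {A,S,T1}  orig:{A,S}
  cell(9,9) c: {A,S,T0}  orig:{A,S}
  cell(10,10) b: {A,S,T1}  orig:{A,S}
  cell(11,11) c: {A,S,T0}  orig:{A,S}
  cell(0,1) cc: {X2}  orig:{}
  cell(1,2) cb: {X2}  orig:{}
  cell(2,3) bb: {S}
  cell(3,4) bc: {S}
  cell(4,5) cb: {X2}  orig:{}
  cell(5,6) bc: {S}
  cell(6,7) cb: {X2}  orig:{}
  cell(7,8) bb: {S}
  cell(8,9) bc: {S}
  cell(9,10) cb: {X2}  orig:{}
  cell(10,11) bc: {S}
  cell(0,2) ccb: {S}
  cell(1,3) cbb: {X2}  orig:{}
  cell(2,4) bbc: ∅
  cell(3,5) bcb: {S}
  cell(4,6) cbc: {X2}  orig:{}
  cell(5,7) bcb: {S}
  cell(6,8) cbb: {X2}  orig:{}
  cell(7,9) bbc: ∅
  cell(8,10) bcb: {S}
  cell(9,11) cbc: {X2}  orig:{}
  cell(0,3) ccbb: {S}
  cell(1,4) cbbc: ∅
  cell(2,5) bbcb: {S}
  cell(3,6) bcbc: {S}
  cell(4,7) cbcb: {X2}  orig:{}
  cell(5,8) bcbb: {S}
  cell(6,9) cbbc: ∅
  cell(7,10) bbcb: {S}
  cell(8,11) bcbc: {S}
  cell(0,4) ccbbc: ∅
  cell(1,5) cbbcb: {X2}  orig:{}
  cell(2,6) bbcbc: {S}
  cell(3,7) bcbcb: {S}
  cell(4,8) cbcbb: {X2}  orig:{}
  cell(5,9) bcbbc: ∅
  cell(6,10) cbbcb: {X2}  orig:{}
  cell(7,11) bbcbc: {S}
  cell(0,5) ccbbcb: {S}
  cell(1,6) cbbcbc: {X2}  orig:{}
  cell(2,7) bbcbcb: {S}
  cell(3,8) bcbcbb: {S}
  cell(4,9) cbcbbc: ∅
  cell(5,10) bcbbcb: {S}
  cell(6,11) cbbcbc: {X2}  orig:{}
  cell(0,6) ccbbcbc: {S}
  cell(1,7) cbbcbcb: {X2}  orig:{}
  cell(2,8) bbcbcbb: {S}
  cell(3,9) bcbcbbc: ∅
  cell(4,10) cbcbbcb: {X2}  orig:{}
  cell(5,11) bcbbcbc: {S}
  cell(0,7) ccbbcbcb: {S}
  cell(1,8) cbbcbcbb: {X2}  orig:{}
  cell(2,9) bbcbcbbc: ∅
  cell(3,10) bcbcbbcb: {S}
  cell(4,11) cbcbbcbc: {X2}  orig:{}
  cell(0,8) ccbbcbcbb: {S}
  cell(1,9) cbbcbcbbc: ∅
  cell(2,10) bbcbcbbcb: {S}
  cell(3,11) bcbcbbcbc: {S}
  cell(0,9) ccbbcbcbbc: ∅
  cell(1,10) cbbcbcbbcb: {X2}  orig:{}
  cell(2,11) bbcbcbbcbc: {S}
  cell(0,10) ccbbcbcbbcb: {S}
  cell(1,11) cbbcbcbbcbc: {X2}  orig:{}
  cell(0,11) ccbbcbcbbcbc: {S}

S ∈ T[0,11] ⇒ YES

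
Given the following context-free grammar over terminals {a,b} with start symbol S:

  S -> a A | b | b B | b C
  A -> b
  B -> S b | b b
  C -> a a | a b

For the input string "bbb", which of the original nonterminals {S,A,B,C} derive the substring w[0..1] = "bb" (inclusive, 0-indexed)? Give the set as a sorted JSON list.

Convert to CNF:
  S -> T0 B | T0 C | T1 A | b
  A -> b
  B -> S T0 | T0 T0
  C -> T1 T0 | T1 T1
  T0 -> b
  T1 -> a

Fill CYK table bottom-up (cells [i..j] with 0 ≤ i ≤ j ≤ 1 only):
  T[0,0] 'b' = {A,S,T0}  orig:{A,S}
  T[1,1] 'b' = {A,S,T0}  orig:{A,S}
  T[0,1] 'bb' = {B}

Original NTs in T[0,1] deriving "bb": ["B"]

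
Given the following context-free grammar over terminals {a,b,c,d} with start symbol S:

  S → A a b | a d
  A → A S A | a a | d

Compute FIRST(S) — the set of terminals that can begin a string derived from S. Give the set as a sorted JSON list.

FIRST iteration:
pass 1:
  A via A→a a: +{a}
  A via A→d: +{d}
  S via S→A a b: +{a,d}
  FIRST[S]={a,d}  FIRST[A]={a,d}
pass 2: — fixpoint
  FIRST[S]={a,d}  FIRST[A]={a,d}

FIRST(S) = ["a", "d"]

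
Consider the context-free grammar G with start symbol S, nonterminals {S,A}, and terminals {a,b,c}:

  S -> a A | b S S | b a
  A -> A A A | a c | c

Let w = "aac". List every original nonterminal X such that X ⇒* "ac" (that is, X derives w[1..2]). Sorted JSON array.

Convert to CNF:
  S -> T0 A | T2 T0 | T2 X4
  A -> A X3 | T0 T1 | c
  T0 -> a
  T1 -> c
  T2 -> b
  X3 -> A A
  X4 -> S S

CYK fill — only the sub-triangle for w[1..2]:
  [1..1]={T0}  "a"  orig:{}
  [2..2]={A,T1}  "c"  orig:{A}
  [1..2]={A,S}  "ac"

Original NTs in T[1,2] deriving "ac": ["A", "S"]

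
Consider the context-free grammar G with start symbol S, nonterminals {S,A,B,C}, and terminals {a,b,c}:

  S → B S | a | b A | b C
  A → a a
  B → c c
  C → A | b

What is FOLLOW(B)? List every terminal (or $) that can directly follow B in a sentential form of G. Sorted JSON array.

Compute FIRST by fixpoint:
pass 1:
  A via A→a a: +{a}
  B via B→c c: +{c}
  C via C→A: +{a}
  C via C→b: +{b}
  S via S→B S: +{c}
  S via S→a: +{a}
  S via S→b A: +{b}
  FIRST[S]={a,b,c}  FIRST[A]={a}  FIRST[B]={c}  FIRST[C]={a,b}
pass 2: (stable)
  FIRST[S]={a,b,c}  FIRST[A]={a}  FIRST[B]={c}  FIRST[C]={a,b}

Compute FOLLOW by fixpoint:
initialize: $ ∈ FOLLOW(S)
round 1:
  S→B S: FOLLOW(B) ⊇ FIRST(S) = {a,b,c}; new: +{a,b,c}
  S→b A: FOLLOW(A) ⊇ FOLLOW(S) ⊇ {$}; new: +{$}
  S→b C: FOLLOW(C) ⊇ FOLLOW(S) ⊇ {$}; new: +{$}
  FOLLOW(S)={$}  FOLLOW(A)={$}  FOLLOW(B)={a,b,c}  FOLLOW(C)={$}
round 2: (stable)
  FOLLOW(S)={$}  FOLLOW(A)={$}  FOLLOW(B)={a,b,c}  FOLLOW(C)={$}

FOLLOW(B) = ["a", "b", "c"]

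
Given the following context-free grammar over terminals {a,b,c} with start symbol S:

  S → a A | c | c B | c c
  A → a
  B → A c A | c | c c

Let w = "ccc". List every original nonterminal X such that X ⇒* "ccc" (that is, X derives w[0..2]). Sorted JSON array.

Convert to CNF:
  S -> T0 B | T0 T0 | T1 A | c
  A -> a
  B -> A X2 | T0 T0 | c
  T0 -> c
  T1 -> a
  X2 -> T0 A

Fill CYK table bottom-up — only the sub-triangle for w[0..2]:
  [0..0]={B,S,T0}  "c"  orig:{B,S}
  [1..1]={B,S,T0}  "c"  orig:{B,S}
  [2..2]={B,S,T0}  "c"  orig:{B,S}
  [0..1]={B,S}  "cc"
  [1..2]={B,S}  "cc"
  [0..2]={S}  "ccc"

Original NTs in T[0,2] deriving "ccc": ["S"]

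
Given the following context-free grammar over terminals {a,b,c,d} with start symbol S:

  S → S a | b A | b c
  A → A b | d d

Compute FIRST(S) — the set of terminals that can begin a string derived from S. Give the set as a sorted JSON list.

FIRST iteration:
pass 1:
  A via A→d d: +{d}
  S via S→b A: +{b}
  S: {b}  A: {d}
pass 2: (stable)
  S: {b}  A: {d}

FIRST(S) = ["b"]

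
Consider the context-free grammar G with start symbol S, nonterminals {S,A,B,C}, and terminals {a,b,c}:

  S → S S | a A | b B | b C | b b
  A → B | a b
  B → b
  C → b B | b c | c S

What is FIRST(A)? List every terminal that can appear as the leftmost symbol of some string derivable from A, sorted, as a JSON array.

FIRST sets, iterate to fixpoint:
pass 1:
  A via A→a b: +{a}
  B via B→b: +{b}
  C via C→b B: +{b}
  C via C→c S: +{c}
  S via S→a A: +{a}
  S via S→b B: +{b}
  FIRST[S]={a,b}  FIRST[A]={a}  FIRST[B]={b}  FIRST[C]={b,c}
pass 2:
  A via A→B: +{b}
  FIRST[S]={a,b}  FIRST[A]={a,b}  FIRST[B]={b}  FIRST[C]={b,c}
pass 3: (no change)
  FIRST[S]={a,b}  FIRST[A]={a,b}  FIRST[B]={b}  FIRST[C]={b,c}

FIRST(A) = ["a", "b"]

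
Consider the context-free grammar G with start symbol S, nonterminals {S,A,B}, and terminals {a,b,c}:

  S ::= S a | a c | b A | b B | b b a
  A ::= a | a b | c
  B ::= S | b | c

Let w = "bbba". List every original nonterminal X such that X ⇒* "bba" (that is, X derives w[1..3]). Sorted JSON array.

Convert to CNF:
  S -> S T0 | T0 T2 | T1 A | T1 B | T1 X4
  A -> T0 T1 | a | c
  B -> S T0 | T0 T2 | T1 A | T1 B | T1 X3 | b | c
  T0 -> a
  T1 -> b
  T2 -> c
  X3 -> T1 T0
  X4 -> T1 T0

Fill CYK table bottom-up (cells [i..j] with 1 ≤ i ≤ j ≤ 3 only):
  cell(1,1) b: {B,T1}  orig:{B}
  cell(2,2) b: {B,T1}  orig:{B}
  cell(3,3) a: {A,T0}  orig:{A}
  cell(1,2) bb: {B,S}
  cell(2,3) ba: {B,S,X3,X4}  orig:{B,S}
  cell(1,3) bba: {B,S}

Original NTs in T[1,3] deriving "bba": ["B", "S"]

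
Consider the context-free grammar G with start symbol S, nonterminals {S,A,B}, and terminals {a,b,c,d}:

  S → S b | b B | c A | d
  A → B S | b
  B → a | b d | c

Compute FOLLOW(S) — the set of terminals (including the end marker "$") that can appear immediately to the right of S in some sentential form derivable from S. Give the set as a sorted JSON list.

FIRST sets, iterate to fixpoint:
[1]
  A via A→b: +{b}
  B via B→a: +{a}
  B via B→b d: +{b}
  B via B→c: +{c}
  S via S→b B: +{b}
  S via S→c A: +{c}
  S via S→d: +{d}
  S: {b,c,d}  A: {b}  B: {a,b,c}
[2]
  A via A→B S: +{a,c}
  S: {b,c,d}  A: {a,b,c}  B: {a,b,c}
[3] (no change)
  S: {b,c,d}  A: {a,b,c}  B: {a,b,c}

FOLLOW iteration:
initialize: $ ∈ FOLLOW(S)
[1]
  A→B S: FOLLOW(B) ⊇ FIRST(S) = {b,c,d}; new: +{b,c,d}
  S→S b: FOLLOW(S) ⊇ FIRST(b) = {b}; new: +{b}
  S→b B: FOLLOW(B) ⊇ FOLLOW(S) ⊇ {$,b}; new: +{$}
  S→c A: FOLLOW(A) ⊇ FOLLOW(S) ⊇ {$,b}; new: +{$,b}
  FOLLOW(S)={$,b}  FOLLOW(A)={$,b}  FOLLOW(B)={$,b,c,d}
[2] (no change)
  FOLLOW(S)={$,b}  FOLLOW(A)={$,b}  FOLLOW(B)={$,b,c,d}

FOLLOW(S) = ["$", "b"]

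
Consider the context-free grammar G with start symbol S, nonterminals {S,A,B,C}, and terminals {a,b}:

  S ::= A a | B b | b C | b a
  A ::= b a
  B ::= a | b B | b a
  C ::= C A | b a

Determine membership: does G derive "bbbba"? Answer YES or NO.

Convert to CNF:
  S -> A T1 | B T0 | T0 C | T0 T1
  A -> T0 T1
  B -> T0 B | T0 T1 | a
  C -> C A | T0 T1
  T0 -> b
  T1 -> a

CYK fill:
  [0..0]={T0}  "b"  orig:{}
  [1..1]={T0}  "b"  orig:{}
  [2..2]={T0}  "b"  orig:{}
  [3..3]={T0}  "b"  orig:{}
  [4..4]={B,T1}  "a"  orig:{B}
  [0..1]=∅  "bb"
  [1..2]=∅  "bb"
  [2..3]=∅  "bb"
  [3..4]={A,B,C,S}  "ba"
  [0..2]=∅  "bbb"
  [1..3]=∅  "bbb"
  [2..4]={B,S}  "bba"
  [0..3]=∅  "bbbb"
  [1..4]={B}  "bbba"
  [0..4]={B}  "bbbba"

S ∉ T[0,4] ⇒ NO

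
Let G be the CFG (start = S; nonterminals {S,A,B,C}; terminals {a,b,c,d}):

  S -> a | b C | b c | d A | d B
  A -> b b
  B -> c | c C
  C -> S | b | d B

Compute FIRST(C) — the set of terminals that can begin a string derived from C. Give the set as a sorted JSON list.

Compute FIRST by fixpoint:
iter 1:
  A via A→b b: +{b}
  B via B→c: +{c}
  C via C→b: +{b}
  C via C→d B: +{d}
  S via S→a: +{a}
  S via S→b C: +{b}
  S via S→d A: +{d}
  FIRST[S]={a,b,d}  FIRST[A]={b}  FIRST[B]={c}  FIRST[C]={b,d}
iter 2:
  C via C→S: +{a}
  FIRST[S]={a,b,d}  FIRST[A]={b}  FIRST[B]={c}  FIRST[C]={a,b,d}
iter 3: (stable)
  FIRST[S]={a,b,d}  FIRST[A]={b}  FIRST[B]={c}  FIRST[C]={a,b,d}

FIRST(C) = ["a", "b", "d"]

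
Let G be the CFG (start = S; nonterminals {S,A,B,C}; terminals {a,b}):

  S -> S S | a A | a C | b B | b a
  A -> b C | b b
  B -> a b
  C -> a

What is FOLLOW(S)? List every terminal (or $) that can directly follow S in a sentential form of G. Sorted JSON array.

FIRST iteration:
[1]
  A via A→b C: +{b}
  B via B→a b: +{a}
  C via C→a: +{a}
  S via S→a A: +{a}
  S via S→b B: +{b}
  S: {a,b}  A: {b}  B: {a}  C: {a}
[2] — fixpoint
  S: {a,b}  A: {b}  B: {a}  C: {a}

FOLLOW sets:
seed FOLLOW(S) with $
pass 1:
  S→S S: FOLLOW(S) ⊇ FIRST(S) = {a,b}; new: +{a,b}
  S→a A: FOLLOW(A) ⊇ FOLLOW(S) ⊇ {$,a,b}; new: +{$,a,b}
  S→a C: FOLLOW(C) ⊇ FOLLOW(S) ⊇ {$,a,b}; new: +{$,a,b}
  S→b B: FOLLOW(B) ⊇ FOLLOW(S) ⊇ {$,a,b}; new: +{$,a,b}
  S: {$,a,b}  A: {$,a,b}  B: {$,a,b}  C: {$,a,b}
pass 2: (stable)
  S: {$,a,b}  A: {$,a,b}  B: {$,a,b}  C: {$,a,b}

FOLLOW(S) = ["$", "a", "b"]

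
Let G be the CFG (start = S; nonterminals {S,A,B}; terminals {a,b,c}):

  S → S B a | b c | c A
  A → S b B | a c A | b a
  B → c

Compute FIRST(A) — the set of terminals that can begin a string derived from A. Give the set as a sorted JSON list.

FIRST sets, iterate to fixpoint:
pass 1:
  A via A→a c A: +{a}
  A via A→b a: +{b}
  B via B→c: +{c}
  S via S→b c: +{b}
  S via S→c A: +{c}
  S: {b,c}  A: {a,b}  B: {c}
pass 2:
  A via A→S b B: +{c}
  S: {b,c}  A: {a,b,c}  B: {c}
pass 3: (stable)
  S: {b,c}  A: {a,b,c}  B: {c}

FIRST(A) = ["a", "b", "c"]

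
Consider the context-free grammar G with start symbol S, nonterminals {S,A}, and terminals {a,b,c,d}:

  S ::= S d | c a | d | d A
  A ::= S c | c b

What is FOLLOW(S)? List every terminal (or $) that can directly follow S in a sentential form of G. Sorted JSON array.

FIRST iteration:
iter 1:
  A via A→c b: +{c}
  S via S→c a: +{c}
  S via S→d: +{d}
  S: {c,d}  A: {c}
iter 2:
  A via A→S c: +{d}
  S: {c,d}  A: {c,d}
iter 3: done
  S: {c,d}  A: {c,d}

FOLLOW iteration:
seed FOLLOW(S) with $
[1]
  A→S c: FOLLOW(S) ⊇ FIRST(c) = {c}; new: +{c}
  S→S d: FOLLOW(S) ⊇ FIRST(d) = {d}; new: +{d}
  S→d A: FOLLOW(A) ⊇ FOLLOW(S) ⊇ {$,c,d}; new: +{$,c,d}
  FOLLOW(S)={$,c,d}  FOLLOW(A)={$,c,d}
[2] (no change)
  FOLLOW(S)={$,c,d}  FOLLOW(A)={$,c,d}

FOLLOW(S) = ["$", "c", "d"]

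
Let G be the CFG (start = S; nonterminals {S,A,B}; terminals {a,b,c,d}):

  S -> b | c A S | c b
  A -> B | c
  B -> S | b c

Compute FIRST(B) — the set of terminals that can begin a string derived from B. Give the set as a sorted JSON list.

FIRST sets, iterate to fixpoint:
round 1:
  A via A→c: +{c}
  B via B→b c: +{b}
  S via S→b: +{b}
  S via S→c A S: +{c}
  FIRST(S)={b,c}  FIRST(A)={c}  FIRST(B)={b}
round 2:
  A via A→B: +{b}
  B via B→S: +{c}
  FIRST(S)={b,c}  FIRST(A)={b,c}  FIRST(B)={b,c}
round 3: (no change)
  FIRST(S)={b,c}  FIRST(A)={b,c}  FIRST(B)={b,c}

FIRST(B) = ["b", "c"]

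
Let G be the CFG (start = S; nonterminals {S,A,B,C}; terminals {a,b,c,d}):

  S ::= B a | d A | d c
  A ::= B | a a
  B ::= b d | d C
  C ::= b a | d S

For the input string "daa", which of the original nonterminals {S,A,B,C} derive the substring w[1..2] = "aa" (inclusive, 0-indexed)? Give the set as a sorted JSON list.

CNF form of G:
  S -> B T0 | T2 A | T2 T3
  A -> T0 T0 | T1 T2 | T2 C
  B -> T1 T2 | T2 C
  C -> T1 T0 | T2 S
  T0 -> a
  T1 -> b
  T2 -> d
  T3 -> c

CYK fill (cells [i..j] with 1 ≤ i ≤ j ≤ 2 only):
  T[1,1] 'a' = {T0}  orig:{}
  T[2,2] 'a' = {T0}  orig:{}
  T[1,2] 'aa' = {A}

Original NTs in T[1,2] deriving "aa": ["A"]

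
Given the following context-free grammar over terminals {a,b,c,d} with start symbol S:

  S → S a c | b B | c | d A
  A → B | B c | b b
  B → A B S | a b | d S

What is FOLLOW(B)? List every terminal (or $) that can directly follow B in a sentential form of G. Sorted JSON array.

Compute FIRST by fixpoint:
[1]
  A via A→b b: +{b}
  B via B→A B S: +{b}
  B via B→a b: +{a}
  B via B→d S: +{d}
  S via S→b B: +{b}
  S via S→c: +{c}
  S via S→d A: +{d}
  S: {b,c,d}  A: {b}  B: {a,b,d}
[2]
  A via A→B: +{a,d}
  S: {b,c,d}  A: {a,b,d}  B: {a,b,d}
[3] — fixpoint
  S: {b,c,d}  A: {a,b,d}  B: {a,b,d}

FOLLOW iteration:
seed FOLLOW(S) with $
[1]
  A→B c: FOLLOW(B) ⊇ FIRST(c) = {c}; new: +{c}
  B→A B S: FOLLOW(A) ⊇ FIRST(B) = {a,b,d}; new: +{a,b,d}
  B→A B S: FOLLOW(B) ⊇ FIRST(S) = {b,c,d}; new: +{b,d}
  B→A B S: FOLLOW(S) ⊇ FOLLOW(B) ⊇ {b,c,d}; new: +{b,c,d}
  S→S a c: FOLLOW(S) ⊇ FIRST(a) = {a}; new: +{a}
  S→b B: FOLLOW(B) ⊇ FOLLOW(S) ⊇ {$,a,b,c,d}; new: +{$,a}
  S→d A: FOLLOW(A) ⊇ FOLLOW(S) ⊇ {$,a,b,c,d}; new: +{$,c}
  S: {$,a,b,c,d}  A: {$,a,b,c,d}  B: {$,a,b,c,d}
[2] (stable)
  S: {$,a,b,c,d}  A: {$,a,b,c,d}  B: {$,a,b,c,d}

FOLLOW(B) = ["$", "a", "b", "c", "d"]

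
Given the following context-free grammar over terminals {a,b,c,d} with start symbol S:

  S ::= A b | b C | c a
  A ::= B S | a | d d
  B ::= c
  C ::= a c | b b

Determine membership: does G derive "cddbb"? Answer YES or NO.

Convert to CNF:
  S -> A T3 | T2 T1 | T3 C
  A -> B S | T0 T0 | a
  B -> c
  C -> T1 T2 | T3 T3
  T0 -> d
  T1 -> a
  T2 -> c
  T3 -> b

Fill CYK table bottom-up:
  cell(0,0) c: {B,T2}  orig:{B}
  cell(1,1) d: {T0}  orig:{}
  cell(2,2) d: {T0}  orig:{}
  cell(3,3) b: {T3}  orig:{}
  cell(4,4) b: {T3}  orig:{}
  cell(0,1) cd: ∅
  cell(1,2) dd: {A}
  cell(2,3) db: ∅
  cell(3,4) bb: {C}
  cell(0,2) cdd: ∅
  cell(1,3) ddb: {S}
  cell(2,4) dbb: ∅
  cell(0,3) cddb: {A}
  cell(1,4) ddbb: ∅
  cell(0,4) cddbb: {S}

S ∈ T[0,4] ⇒ YES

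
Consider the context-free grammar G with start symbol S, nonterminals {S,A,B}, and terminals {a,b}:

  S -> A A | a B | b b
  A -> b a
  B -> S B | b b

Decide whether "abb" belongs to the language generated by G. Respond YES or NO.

CNF form of G:
  S -> A A | T0 T0 | T1 B
  A -> T0 T1
  B -> S B | T0 T0
  T0 -> b
  T1 -> a

CYK table (by increasing span):
  [0..0]={T1}  "a"  orig:{}
  [1..1]={T0}  "b"  orig:{}
  [2..2]={T0}  "b"  orig:{}
  [0..1]=∅  "ab"
  [1..2]={B,S}  "bb"
  [0..2]={S}  "abb"

S ∈ T[0,2] ⇒ YES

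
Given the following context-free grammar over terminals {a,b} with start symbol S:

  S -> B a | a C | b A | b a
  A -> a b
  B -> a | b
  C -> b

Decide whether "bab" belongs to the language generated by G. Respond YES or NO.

Convert to CNF:
  S -> B T0 | T0 C | T1 A | T1 T0
  A -> T0 T1
  B -> a | b
  C -> b
  T0 -> a
  T1 -> b

Fill CYK table bottom-up:
  cell(0,0) b: {B,C,T1}  orig:{B,C}
  cell(1,1) a: {B,T0}  orig:{B}
  cell(2,2) b: {B,C,T1}  orig:{B,C}
  cell(0,1) ba: {S}
  cell(1,2) ab: {A,S}
  cell(0,2) bab: {S}

S ∈ T[0,2] ⇒ YES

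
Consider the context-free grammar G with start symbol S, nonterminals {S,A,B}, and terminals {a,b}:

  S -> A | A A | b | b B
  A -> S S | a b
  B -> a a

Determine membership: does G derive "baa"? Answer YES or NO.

CNF form of G:
  S -> A A | S S | T0 T1 | T1 B | b
  A -> S S | T0 T1
  B -> T0 T0
  T0 -> a
  T1 -> b

Fill CYK table bottom-up:
  [0..0]={S,T1}  "b"  orig:{S}
  [1..1]={T0}  "a"  orig:{}
  [2..2]={T0}  "a"  orig:{}
  [0..1]=∅  "ba"
  [1..2]={B}  "aa"
  [0..2]={S}  "baa"

S ∈ T[0,2] ⇒ YES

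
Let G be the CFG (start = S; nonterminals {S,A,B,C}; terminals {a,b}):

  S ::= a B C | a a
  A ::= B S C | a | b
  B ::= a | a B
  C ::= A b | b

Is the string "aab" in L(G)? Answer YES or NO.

CNF form of G:
  S -> T0 T0 | T0 X3
  A -> B X2 | a | b
  B -> T0 B | a
  C -> A T1 | b
  T0 -> a
  T1 -> b
  X2 -> S C
  X3 -> B C

Fill CYK table bottom-up:
  cell(0,0) a: {A,B,T0}  orig:{A,B}
  cell(1,1) a: {A,B,T0}  orig:{A,B}
  cell(2,2) b: {A,C,T1}  orig:{A,C}
  cell(0,1) aa: {B,S}
  cell(1,2) ab: {C,X3}  orig:{C}
  cell(0,2) aab: {S,X2,X3}  orig:{S}

S ∈ T[0,2] ⇒ YES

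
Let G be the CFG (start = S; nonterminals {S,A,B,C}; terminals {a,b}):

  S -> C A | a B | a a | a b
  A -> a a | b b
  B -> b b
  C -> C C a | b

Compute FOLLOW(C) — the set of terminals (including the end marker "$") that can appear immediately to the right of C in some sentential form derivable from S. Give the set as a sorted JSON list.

Compute FIRST by fixpoint:
round 1:
  A via A→a a: +{a}
  A via A→b b: +{b}
  B via B→b b: +{b}
  C via C→b: +{b}
  S via S→C A: +{b}
  S via S→a B: +{a}
  FIRST(S)={a,b}  FIRST(A)={a,b}  FIRST(B)={b}  FIRST(C)={b}
round 2: — fixpoint
  FIRST(S)={a,b}  FIRST(A)={a,b}  FIRST(B)={b}  FIRST(C)={b}

Compute FOLLOW by fixpoint:
initialize: $ ∈ FOLLOW(S)
pass 1:
  C→C C a: FOLLOW(C) ⊇ FIRST(C) = {b}; new: +{b}
  C→C C a: FOLLOW(C) ⊇ FIRST(a) = {a}; new: +{a}
  S→C A: FOLLOW(A) ⊇ FOLLOW(S) ⊇ {$}; new: +{$}
  S→a B: FOLLOW(B) ⊇ FOLLOW(S) ⊇ {$}; new: +{$}
  S: {$}  A: {$}  B: {$}  C: {a,b}
pass 2: — fixpoint
  S: {$}  A: {$}  B: {$}  C: {a,b}

FOLLOW(C) = ["a", "b"]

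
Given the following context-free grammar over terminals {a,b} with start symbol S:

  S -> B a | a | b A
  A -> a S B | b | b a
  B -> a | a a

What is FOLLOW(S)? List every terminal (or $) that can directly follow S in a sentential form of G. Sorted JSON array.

FIRST sets, iterate to fixpoint:
[1]
  A via A→a S B: +{a}
  A via A→b: +{b}
  B via B→a: +{a}
  S via S→B a: +{a}
  S via S→b A: +{b}
  FIRST(S)={a,b}  FIRST(A)={a,b}  FIRST(B)={a}
[2] — fixpoint
  FIRST(S)={a,b}  FIRST(A)={a,b}  FIRST(B)={a}

FOLLOW sets:
seed FOLLOW(S) with $
pass 1:
  A→a S B: FOLLOW(S) ⊇ FIRST(B) = {a}; new: +{a}
  S→B a: FOLLOW(B) ⊇ FIRST(a) = {a}; new: +{a}
  S→b A: FOLLOW(A) ⊇ FOLLOW(S) ⊇ {$,a}; new: +{$,a}
  FOLLOW(S)={$,a}  FOLLOW(A)={$,a}  FOLLOW(B)={a}
pass 2:
  A→a S B: FOLLOW(B) ⊇ FOLLOW(A) ⊇ {$,a}; new: +{$}
  FOLLOW(S)={$,a}  FOLLOW(A)={$,a}  FOLLOW(B)={$,a}
pass 3: (stable)
  FOLLOW(S)={$,a}  FOLLOW(A)={$,a}  FOLLOW(B)={$,a}

FOLLOW(S) = ["$", "a"]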